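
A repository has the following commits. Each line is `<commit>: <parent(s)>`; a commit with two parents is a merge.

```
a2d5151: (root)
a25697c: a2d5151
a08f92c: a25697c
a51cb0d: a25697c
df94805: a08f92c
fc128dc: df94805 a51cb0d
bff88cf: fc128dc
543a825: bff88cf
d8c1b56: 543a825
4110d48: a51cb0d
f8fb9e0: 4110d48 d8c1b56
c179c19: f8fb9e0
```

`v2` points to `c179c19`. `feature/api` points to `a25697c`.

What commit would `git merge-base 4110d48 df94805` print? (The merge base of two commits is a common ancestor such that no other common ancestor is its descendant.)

Ancestors of 4110d48: {4110d48, a25697c, a2d5151, a51cb0d}.
Ancestors of df94805: {a08f92c, a25697c, a2d5151, df94805}.
Common ancestors: {a25697c, a2d5151}.
Among these, a25697c is not an ancestor of any other common ancestor — it is the merge base.

a25697c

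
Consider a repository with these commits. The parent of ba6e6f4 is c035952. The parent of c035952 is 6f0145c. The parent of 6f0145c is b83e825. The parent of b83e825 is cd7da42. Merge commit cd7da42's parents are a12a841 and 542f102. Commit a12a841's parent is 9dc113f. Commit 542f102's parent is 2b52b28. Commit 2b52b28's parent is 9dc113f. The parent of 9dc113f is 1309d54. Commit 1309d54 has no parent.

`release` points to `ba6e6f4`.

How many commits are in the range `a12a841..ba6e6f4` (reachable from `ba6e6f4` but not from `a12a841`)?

Reachable from ba6e6f4: {1309d54, 2b52b28, 542f102, 6f0145c, 9dc113f, a12a841, b83e825, ba6e6f4, c035952, cd7da42}.
Reachable from a12a841: {1309d54, 9dc113f, a12a841}.
In ba6e6f4's history but not a12a841's: {2b52b28, 542f102, 6f0145c, b83e825, ba6e6f4, c035952, cd7da42} — 7 commits.

7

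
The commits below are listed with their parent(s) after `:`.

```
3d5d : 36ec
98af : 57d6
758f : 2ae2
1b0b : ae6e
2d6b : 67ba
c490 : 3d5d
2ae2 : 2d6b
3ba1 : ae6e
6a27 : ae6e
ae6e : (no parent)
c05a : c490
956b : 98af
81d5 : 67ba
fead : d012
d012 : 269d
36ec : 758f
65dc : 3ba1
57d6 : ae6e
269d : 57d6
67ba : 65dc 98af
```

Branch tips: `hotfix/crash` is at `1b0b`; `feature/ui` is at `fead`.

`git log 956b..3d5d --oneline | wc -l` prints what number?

8

Reachable from 3d5d: {2ae2, 2d6b, 36ec, 3ba1, 3d5d, 57d6, 65dc, 67ba, 758f, 98af, ae6e}.
Reachable from 956b: {57d6, 956b, 98af, ae6e}.
In 3d5d's history but not 956b's: {2ae2, 2d6b, 36ec, 3ba1, 3d5d, 65dc, 67ba, 758f} — 8 commits.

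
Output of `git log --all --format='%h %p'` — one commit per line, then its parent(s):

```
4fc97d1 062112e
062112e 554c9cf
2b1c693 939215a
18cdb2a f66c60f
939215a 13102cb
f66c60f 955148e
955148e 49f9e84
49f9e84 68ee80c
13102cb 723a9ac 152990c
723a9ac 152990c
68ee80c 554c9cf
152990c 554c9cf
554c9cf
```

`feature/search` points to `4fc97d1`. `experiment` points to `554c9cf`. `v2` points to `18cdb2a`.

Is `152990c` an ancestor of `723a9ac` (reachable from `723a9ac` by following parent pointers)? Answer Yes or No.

Yes

Ancestors of 723a9ac (commits reachable by following parents): {152990c, 554c9cf, 723a9ac}.
152990c is in that set, so it is an ancestor of 723a9ac.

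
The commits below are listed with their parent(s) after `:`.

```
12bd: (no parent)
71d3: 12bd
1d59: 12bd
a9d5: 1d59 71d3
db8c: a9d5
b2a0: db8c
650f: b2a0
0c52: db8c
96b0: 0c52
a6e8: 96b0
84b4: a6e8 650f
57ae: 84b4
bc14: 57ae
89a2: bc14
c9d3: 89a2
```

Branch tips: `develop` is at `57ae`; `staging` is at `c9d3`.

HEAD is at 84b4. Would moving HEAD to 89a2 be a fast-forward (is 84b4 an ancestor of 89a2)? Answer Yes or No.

A fast-forward from 84b4 to 89a2 is possible iff 84b4 is an ancestor of 89a2.
Ancestors of 89a2: {0c52, 12bd, 1d59, 57ae, 650f, 71d3, 84b4, 89a2, 96b0, a6e8, a9d5, b2a0, bc14, db8c}.
84b4 is among them, so fast-forward is possible.

Yes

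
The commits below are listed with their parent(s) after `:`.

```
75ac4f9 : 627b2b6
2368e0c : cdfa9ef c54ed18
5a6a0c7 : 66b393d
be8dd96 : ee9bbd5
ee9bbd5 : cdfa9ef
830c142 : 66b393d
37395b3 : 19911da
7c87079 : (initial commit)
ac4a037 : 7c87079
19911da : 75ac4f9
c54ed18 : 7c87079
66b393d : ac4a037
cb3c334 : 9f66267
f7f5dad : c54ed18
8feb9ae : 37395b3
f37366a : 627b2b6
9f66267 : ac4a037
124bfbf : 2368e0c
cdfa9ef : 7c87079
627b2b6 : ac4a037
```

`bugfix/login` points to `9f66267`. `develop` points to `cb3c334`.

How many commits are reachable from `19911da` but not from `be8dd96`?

4

Reachable from 19911da: {19911da, 627b2b6, 75ac4f9, 7c87079, ac4a037}.
Reachable from be8dd96: {7c87079, be8dd96, cdfa9ef, ee9bbd5}.
In 19911da's history but not be8dd96's: {19911da, 627b2b6, 75ac4f9, ac4a037} — 4 commits.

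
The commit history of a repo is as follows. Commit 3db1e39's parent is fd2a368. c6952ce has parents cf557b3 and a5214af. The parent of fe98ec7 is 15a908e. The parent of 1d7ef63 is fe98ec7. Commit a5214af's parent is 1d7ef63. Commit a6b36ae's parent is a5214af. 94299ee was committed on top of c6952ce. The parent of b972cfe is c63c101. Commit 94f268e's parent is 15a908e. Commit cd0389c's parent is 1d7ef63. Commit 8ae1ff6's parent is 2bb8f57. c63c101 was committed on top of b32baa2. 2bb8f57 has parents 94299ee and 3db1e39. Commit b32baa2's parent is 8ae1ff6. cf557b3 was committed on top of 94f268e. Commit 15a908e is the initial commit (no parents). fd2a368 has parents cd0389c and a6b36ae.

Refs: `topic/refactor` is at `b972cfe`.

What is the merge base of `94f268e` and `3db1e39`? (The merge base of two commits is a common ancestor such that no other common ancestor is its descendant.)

15a908e

Ancestors of 94f268e: {15a908e, 94f268e}.
Ancestors of 3db1e39: {15a908e, 1d7ef63, 3db1e39, a5214af, a6b36ae, cd0389c, fd2a368, fe98ec7}.
Common ancestors: {15a908e}.
The only common ancestor is 15a908e, so it is the merge base.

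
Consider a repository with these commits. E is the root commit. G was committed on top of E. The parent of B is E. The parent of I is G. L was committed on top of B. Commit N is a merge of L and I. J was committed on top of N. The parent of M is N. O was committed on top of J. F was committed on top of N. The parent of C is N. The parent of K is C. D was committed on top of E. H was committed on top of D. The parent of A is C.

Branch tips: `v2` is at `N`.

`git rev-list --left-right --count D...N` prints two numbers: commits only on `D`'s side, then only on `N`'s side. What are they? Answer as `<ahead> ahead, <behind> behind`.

Reachable from D: {D, E}.
Reachable from N: {B, E, G, I, L, N}.
Only in D's history (ahead): {D} — 1.
Only in N's history (behind): {B, G, I, L, N} — 5.

1 ahead, 5 behind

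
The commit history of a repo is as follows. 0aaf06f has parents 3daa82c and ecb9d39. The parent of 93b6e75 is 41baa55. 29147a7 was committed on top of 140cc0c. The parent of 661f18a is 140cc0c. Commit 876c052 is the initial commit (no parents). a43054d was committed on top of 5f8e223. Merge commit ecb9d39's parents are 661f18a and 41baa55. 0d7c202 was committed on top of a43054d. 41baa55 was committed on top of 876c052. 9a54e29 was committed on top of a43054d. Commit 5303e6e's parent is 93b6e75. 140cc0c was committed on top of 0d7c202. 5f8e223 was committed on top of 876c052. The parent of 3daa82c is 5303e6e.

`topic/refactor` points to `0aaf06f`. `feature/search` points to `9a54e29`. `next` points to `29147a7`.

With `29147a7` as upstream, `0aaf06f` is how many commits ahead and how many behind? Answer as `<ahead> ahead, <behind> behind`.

Reachable from 0aaf06f: {0aaf06f, 0d7c202, 140cc0c, 3daa82c, 41baa55, 5303e6e, 5f8e223, 661f18a, 876c052, 93b6e75, a43054d, ecb9d39}.
Reachable from 29147a7: {0d7c202, 140cc0c, 29147a7, 5f8e223, 876c052, a43054d}.
Only in 0aaf06f's history (ahead): {0aaf06f, 3daa82c, 41baa55, 5303e6e, 661f18a, 93b6e75, ecb9d39} — 7.
Only in 29147a7's history (behind): {29147a7} — 1.

7 ahead, 1 behind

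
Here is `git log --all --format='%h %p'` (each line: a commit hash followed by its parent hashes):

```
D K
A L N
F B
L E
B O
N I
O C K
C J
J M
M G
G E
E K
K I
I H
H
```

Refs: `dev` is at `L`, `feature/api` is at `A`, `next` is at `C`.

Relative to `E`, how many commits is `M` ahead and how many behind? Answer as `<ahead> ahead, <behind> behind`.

Reachable from M: {E, G, H, I, K, M}.
Reachable from E: {E, H, I, K}.
Only in M's history (ahead): {G, M} — 2.
Only in E's history (behind): {} — 0.

2 ahead, 0 behind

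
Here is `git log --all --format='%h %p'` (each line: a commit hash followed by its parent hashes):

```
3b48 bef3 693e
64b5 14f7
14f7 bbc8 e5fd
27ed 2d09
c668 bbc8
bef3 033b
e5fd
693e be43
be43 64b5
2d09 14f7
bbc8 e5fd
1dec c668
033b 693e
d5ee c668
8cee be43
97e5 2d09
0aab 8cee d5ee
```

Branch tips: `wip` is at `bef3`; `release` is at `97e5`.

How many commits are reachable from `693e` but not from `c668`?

4

Reachable from 693e: {14f7, 64b5, 693e, bbc8, be43, e5fd}.
Reachable from c668: {bbc8, c668, e5fd}.
In 693e's history but not c668's: {14f7, 64b5, 693e, be43} — 4 commits.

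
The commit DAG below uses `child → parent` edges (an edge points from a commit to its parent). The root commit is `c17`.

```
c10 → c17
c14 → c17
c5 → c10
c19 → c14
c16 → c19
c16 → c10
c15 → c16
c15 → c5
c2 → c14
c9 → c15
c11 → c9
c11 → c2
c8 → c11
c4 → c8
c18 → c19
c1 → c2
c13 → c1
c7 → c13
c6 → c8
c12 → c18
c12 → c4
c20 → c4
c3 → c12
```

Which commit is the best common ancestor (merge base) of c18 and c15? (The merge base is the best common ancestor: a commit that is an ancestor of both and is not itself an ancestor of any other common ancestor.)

Ancestors of c18: {c14, c17, c18, c19}.
Ancestors of c15: {c10, c14, c15, c16, c17, c19, c5}.
Common ancestors: {c14, c17, c19}.
Among these, c19 is not an ancestor of any other common ancestor — it is the merge base.

c19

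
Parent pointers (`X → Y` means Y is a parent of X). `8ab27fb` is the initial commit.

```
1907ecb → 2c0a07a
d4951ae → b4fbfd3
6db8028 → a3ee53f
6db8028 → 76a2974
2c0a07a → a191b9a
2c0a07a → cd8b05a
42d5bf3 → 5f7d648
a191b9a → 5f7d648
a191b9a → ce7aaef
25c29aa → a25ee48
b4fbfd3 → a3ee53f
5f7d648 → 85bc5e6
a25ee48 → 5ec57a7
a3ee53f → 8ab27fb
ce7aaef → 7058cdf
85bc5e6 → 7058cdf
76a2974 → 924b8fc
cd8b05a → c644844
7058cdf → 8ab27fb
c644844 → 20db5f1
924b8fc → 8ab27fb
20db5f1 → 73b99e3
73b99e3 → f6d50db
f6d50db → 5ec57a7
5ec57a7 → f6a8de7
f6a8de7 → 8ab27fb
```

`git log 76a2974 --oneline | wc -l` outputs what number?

3

Walking parent pointers from 76a2974: reachable set = {76a2974, 8ab27fb, 924b8fc}.
That is 3 commits.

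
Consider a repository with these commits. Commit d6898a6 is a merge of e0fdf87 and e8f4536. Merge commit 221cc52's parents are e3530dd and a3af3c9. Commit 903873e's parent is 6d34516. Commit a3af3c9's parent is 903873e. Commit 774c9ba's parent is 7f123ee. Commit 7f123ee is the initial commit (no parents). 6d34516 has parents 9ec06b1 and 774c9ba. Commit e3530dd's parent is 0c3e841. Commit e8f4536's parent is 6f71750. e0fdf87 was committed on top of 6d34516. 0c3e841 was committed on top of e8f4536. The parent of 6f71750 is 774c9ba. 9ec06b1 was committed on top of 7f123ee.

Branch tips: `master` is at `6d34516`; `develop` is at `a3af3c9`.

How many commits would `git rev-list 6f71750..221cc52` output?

Reachable from 221cc52: {0c3e841, 221cc52, 6d34516, 6f71750, 774c9ba, 7f123ee, 903873e, 9ec06b1, a3af3c9, e3530dd, e8f4536}.
Reachable from 6f71750: {6f71750, 774c9ba, 7f123ee}.
In 221cc52's history but not 6f71750's: {0c3e841, 221cc52, 6d34516, 903873e, 9ec06b1, a3af3c9, e3530dd, e8f4536} — 8 commits.

8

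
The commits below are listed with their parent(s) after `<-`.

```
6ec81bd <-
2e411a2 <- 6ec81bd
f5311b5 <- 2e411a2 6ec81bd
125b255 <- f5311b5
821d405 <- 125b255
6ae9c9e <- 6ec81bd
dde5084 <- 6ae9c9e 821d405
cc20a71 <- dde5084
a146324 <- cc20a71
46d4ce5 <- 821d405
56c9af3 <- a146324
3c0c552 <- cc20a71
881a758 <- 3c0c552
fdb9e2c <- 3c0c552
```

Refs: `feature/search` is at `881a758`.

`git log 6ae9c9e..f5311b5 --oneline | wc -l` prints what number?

Reachable from f5311b5: {2e411a2, 6ec81bd, f5311b5}.
Reachable from 6ae9c9e: {6ae9c9e, 6ec81bd}.
In f5311b5's history but not 6ae9c9e's: {2e411a2, f5311b5} — 2 commits.

2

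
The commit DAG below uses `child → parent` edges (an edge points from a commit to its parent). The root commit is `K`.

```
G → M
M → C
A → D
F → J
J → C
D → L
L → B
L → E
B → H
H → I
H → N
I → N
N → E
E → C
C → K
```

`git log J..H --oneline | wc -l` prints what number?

4

Reachable from H: {C, E, H, I, K, N}.
Reachable from J: {C, J, K}.
In H's history but not J's: {E, H, I, N} — 4 commits.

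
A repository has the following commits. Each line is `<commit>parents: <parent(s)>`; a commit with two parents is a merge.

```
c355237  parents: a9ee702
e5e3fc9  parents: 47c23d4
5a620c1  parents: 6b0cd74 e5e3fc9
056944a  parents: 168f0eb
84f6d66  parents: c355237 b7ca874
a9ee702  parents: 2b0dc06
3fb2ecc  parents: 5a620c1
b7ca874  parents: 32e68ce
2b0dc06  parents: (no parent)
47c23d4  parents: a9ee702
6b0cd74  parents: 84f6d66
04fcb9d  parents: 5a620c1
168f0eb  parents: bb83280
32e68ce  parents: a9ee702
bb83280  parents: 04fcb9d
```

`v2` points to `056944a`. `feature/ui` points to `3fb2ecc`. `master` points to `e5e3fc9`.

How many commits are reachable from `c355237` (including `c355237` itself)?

Walking parent pointers from c355237: reachable set = {2b0dc06, a9ee702, c355237}.
That is 3 commits.

3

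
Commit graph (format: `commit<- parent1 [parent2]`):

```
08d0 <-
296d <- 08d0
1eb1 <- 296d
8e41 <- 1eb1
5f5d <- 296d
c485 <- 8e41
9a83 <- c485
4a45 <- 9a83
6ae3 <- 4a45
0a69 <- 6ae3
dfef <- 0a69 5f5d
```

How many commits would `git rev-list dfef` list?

Walking parent pointers from dfef: reachable set = {08d0, 0a69, 1eb1, 296d, 4a45, 5f5d, 6ae3, 8e41, 9a83, c485, dfef}.
That is 11 commits.

11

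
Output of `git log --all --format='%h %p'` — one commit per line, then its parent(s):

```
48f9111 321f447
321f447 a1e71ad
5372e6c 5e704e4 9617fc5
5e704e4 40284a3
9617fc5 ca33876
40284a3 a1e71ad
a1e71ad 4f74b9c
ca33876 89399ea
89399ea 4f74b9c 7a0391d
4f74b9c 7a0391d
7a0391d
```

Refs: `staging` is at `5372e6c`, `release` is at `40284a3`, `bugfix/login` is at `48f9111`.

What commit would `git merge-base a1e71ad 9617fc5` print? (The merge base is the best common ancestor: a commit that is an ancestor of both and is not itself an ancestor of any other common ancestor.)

Ancestors of a1e71ad: {4f74b9c, 7a0391d, a1e71ad}.
Ancestors of 9617fc5: {4f74b9c, 7a0391d, 89399ea, 9617fc5, ca33876}.
Common ancestors: {4f74b9c, 7a0391d}.
Among these, 4f74b9c is not an ancestor of any other common ancestor — it is the merge base.

4f74b9c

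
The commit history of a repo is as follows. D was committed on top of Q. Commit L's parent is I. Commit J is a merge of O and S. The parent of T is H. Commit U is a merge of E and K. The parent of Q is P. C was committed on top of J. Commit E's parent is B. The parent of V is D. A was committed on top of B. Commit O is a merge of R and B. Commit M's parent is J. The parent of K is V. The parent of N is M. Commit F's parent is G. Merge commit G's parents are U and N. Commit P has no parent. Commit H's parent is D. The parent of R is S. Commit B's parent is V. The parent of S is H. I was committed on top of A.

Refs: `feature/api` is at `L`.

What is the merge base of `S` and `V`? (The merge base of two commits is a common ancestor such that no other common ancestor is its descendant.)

D

Ancestors of S: {D, H, P, Q, S}.
Ancestors of V: {D, P, Q, V}.
Common ancestors: {D, P, Q}.
Among these, D is not an ancestor of any other common ancestor — it is the merge base.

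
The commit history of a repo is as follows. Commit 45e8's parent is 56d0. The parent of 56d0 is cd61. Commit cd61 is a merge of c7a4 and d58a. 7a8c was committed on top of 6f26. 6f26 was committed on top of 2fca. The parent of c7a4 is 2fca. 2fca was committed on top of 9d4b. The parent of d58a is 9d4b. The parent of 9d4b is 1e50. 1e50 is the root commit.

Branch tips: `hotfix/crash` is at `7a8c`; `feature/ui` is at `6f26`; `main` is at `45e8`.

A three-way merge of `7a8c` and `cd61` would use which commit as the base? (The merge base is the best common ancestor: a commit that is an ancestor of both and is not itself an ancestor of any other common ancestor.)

2fca

Ancestors of 7a8c: {1e50, 2fca, 6f26, 7a8c, 9d4b}.
Ancestors of cd61: {1e50, 2fca, 9d4b, c7a4, cd61, d58a}.
Common ancestors: {1e50, 2fca, 9d4b}.
Among these, 2fca is not an ancestor of any other common ancestor — it is the merge base.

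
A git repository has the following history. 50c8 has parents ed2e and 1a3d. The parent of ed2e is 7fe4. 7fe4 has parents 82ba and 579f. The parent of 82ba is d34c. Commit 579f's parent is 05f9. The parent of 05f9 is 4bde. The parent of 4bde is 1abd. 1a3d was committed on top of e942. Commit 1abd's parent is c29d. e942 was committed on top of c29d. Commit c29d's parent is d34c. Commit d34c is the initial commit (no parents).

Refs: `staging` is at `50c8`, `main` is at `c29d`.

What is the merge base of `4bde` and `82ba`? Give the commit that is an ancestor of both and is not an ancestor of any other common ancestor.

d34c

Ancestors of 4bde: {1abd, 4bde, c29d, d34c}.
Ancestors of 82ba: {82ba, d34c}.
Common ancestors: {d34c}.
The only common ancestor is d34c, so it is the merge base.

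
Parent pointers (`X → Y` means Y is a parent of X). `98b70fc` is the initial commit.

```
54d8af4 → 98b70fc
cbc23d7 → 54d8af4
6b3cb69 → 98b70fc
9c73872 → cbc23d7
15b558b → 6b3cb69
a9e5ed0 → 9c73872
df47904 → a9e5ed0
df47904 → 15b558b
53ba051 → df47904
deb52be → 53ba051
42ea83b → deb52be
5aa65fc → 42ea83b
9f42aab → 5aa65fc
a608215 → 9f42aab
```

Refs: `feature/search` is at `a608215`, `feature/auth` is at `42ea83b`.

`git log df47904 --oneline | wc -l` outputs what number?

Walking parent pointers from df47904: reachable set = {15b558b, 54d8af4, 6b3cb69, 98b70fc, 9c73872, a9e5ed0, cbc23d7, df47904}.
That is 8 commits.

8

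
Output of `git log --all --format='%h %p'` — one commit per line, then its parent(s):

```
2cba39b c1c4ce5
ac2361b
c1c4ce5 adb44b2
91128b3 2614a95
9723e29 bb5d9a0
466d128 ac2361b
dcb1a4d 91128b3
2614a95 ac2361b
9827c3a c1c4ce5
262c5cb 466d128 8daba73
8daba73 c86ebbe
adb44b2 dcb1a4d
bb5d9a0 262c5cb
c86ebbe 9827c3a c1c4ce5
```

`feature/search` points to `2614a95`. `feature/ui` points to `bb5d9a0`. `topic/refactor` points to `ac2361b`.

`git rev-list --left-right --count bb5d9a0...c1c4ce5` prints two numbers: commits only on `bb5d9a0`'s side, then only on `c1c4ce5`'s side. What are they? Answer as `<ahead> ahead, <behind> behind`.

6 ahead, 0 behind

Reachable from bb5d9a0: {2614a95, 262c5cb, 466d128, 8daba73, 91128b3, 9827c3a, ac2361b, adb44b2, bb5d9a0, c1c4ce5, c86ebbe, dcb1a4d}.
Reachable from c1c4ce5: {2614a95, 91128b3, ac2361b, adb44b2, c1c4ce5, dcb1a4d}.
Only in bb5d9a0's history (ahead): {262c5cb, 466d128, 8daba73, 9827c3a, bb5d9a0, c86ebbe} — 6.
Only in c1c4ce5's history (behind): {} — 0.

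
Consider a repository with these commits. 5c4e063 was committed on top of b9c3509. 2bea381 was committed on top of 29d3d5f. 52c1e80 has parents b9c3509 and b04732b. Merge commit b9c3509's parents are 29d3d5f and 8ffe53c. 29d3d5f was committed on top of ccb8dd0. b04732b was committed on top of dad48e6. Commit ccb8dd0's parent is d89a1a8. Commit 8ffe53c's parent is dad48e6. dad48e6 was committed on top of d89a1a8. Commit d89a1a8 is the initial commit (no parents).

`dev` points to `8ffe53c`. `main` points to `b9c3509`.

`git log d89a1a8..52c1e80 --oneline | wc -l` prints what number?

7

Reachable from 52c1e80: {29d3d5f, 52c1e80, 8ffe53c, b04732b, b9c3509, ccb8dd0, d89a1a8, dad48e6}.
Reachable from d89a1a8: {d89a1a8}.
In 52c1e80's history but not d89a1a8's: {29d3d5f, 52c1e80, 8ffe53c, b04732b, b9c3509, ccb8dd0, dad48e6} — 7 commits.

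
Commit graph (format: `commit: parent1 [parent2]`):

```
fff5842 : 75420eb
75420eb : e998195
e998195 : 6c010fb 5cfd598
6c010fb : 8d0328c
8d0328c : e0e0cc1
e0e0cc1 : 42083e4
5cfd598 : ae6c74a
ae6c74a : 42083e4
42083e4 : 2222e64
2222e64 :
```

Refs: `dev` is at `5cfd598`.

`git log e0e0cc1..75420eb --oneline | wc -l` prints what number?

6

Reachable from 75420eb: {2222e64, 42083e4, 5cfd598, 6c010fb, 75420eb, 8d0328c, ae6c74a, e0e0cc1, e998195}.
Reachable from e0e0cc1: {2222e64, 42083e4, e0e0cc1}.
In 75420eb's history but not e0e0cc1's: {5cfd598, 6c010fb, 75420eb, 8d0328c, ae6c74a, e998195} — 6 commits.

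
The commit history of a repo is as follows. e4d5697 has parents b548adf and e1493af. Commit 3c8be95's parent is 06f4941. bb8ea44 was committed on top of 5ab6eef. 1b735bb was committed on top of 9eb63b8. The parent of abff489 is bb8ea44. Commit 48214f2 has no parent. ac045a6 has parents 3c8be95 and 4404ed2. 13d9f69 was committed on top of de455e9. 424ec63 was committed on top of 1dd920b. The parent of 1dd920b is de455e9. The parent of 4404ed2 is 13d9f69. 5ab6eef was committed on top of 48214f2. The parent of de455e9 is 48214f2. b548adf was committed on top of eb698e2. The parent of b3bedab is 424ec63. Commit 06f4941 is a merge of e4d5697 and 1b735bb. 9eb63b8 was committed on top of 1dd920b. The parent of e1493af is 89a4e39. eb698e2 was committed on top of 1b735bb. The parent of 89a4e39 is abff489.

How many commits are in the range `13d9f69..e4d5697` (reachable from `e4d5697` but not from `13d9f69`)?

11

Reachable from e4d5697: {1b735bb, 1dd920b, 48214f2, 5ab6eef, 89a4e39, 9eb63b8, abff489, b548adf, bb8ea44, de455e9, e1493af, e4d5697, eb698e2}.
Reachable from 13d9f69: {13d9f69, 48214f2, de455e9}.
In e4d5697's history but not 13d9f69's: {1b735bb, 1dd920b, 5ab6eef, 89a4e39, 9eb63b8, abff489, b548adf, bb8ea44, e1493af, e4d5697, eb698e2} — 11 commits.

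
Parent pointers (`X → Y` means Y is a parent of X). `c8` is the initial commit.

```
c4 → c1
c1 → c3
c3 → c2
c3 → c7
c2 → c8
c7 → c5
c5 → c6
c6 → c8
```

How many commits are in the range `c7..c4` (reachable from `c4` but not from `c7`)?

4

Reachable from c4: {c1, c2, c3, c4, c5, c6, c7, c8}.
Reachable from c7: {c5, c6, c7, c8}.
In c4's history but not c7's: {c1, c2, c3, c4} — 4 commits.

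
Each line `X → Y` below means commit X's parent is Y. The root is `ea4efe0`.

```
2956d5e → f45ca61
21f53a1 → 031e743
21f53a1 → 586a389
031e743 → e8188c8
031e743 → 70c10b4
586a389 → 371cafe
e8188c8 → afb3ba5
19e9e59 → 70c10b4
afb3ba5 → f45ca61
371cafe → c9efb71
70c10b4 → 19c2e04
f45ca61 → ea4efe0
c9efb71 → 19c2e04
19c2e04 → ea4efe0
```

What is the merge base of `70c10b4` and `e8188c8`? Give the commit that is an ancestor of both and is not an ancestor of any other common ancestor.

ea4efe0

Ancestors of 70c10b4: {19c2e04, 70c10b4, ea4efe0}.
Ancestors of e8188c8: {afb3ba5, e8188c8, ea4efe0, f45ca61}.
Common ancestors: {ea4efe0}.
The only common ancestor is ea4efe0, so it is the merge base.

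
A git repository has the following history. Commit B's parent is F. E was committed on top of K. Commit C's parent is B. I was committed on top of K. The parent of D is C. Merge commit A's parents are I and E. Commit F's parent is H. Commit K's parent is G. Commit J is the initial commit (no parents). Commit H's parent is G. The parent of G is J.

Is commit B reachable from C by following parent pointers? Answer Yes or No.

Ancestors of C (commits reachable by following parents): {B, C, F, G, H, J}.
B is in that set, so it is an ancestor of C.

Yes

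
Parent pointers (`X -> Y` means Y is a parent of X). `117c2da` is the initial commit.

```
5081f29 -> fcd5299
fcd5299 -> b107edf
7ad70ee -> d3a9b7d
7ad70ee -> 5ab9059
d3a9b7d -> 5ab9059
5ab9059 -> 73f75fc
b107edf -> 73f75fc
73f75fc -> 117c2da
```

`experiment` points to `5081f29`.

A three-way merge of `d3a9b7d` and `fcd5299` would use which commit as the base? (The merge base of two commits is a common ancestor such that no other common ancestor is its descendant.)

Ancestors of d3a9b7d: {117c2da, 5ab9059, 73f75fc, d3a9b7d}.
Ancestors of fcd5299: {117c2da, 73f75fc, b107edf, fcd5299}.
Common ancestors: {117c2da, 73f75fc}.
Among these, 73f75fc is not an ancestor of any other common ancestor — it is the merge base.

73f75fc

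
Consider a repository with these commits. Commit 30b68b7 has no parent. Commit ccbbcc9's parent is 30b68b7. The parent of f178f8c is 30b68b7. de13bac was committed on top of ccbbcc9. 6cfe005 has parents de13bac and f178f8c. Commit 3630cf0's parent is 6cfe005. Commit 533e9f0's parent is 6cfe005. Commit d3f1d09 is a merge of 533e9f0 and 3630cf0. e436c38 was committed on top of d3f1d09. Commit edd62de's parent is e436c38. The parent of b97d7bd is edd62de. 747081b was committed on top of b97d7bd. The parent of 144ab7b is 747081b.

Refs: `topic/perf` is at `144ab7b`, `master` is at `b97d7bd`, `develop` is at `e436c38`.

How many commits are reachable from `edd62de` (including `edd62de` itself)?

10

Walking parent pointers from edd62de: reachable set = {30b68b7, 3630cf0, 533e9f0, 6cfe005, ccbbcc9, d3f1d09, de13bac, e436c38, edd62de, f178f8c}.
That is 10 commits.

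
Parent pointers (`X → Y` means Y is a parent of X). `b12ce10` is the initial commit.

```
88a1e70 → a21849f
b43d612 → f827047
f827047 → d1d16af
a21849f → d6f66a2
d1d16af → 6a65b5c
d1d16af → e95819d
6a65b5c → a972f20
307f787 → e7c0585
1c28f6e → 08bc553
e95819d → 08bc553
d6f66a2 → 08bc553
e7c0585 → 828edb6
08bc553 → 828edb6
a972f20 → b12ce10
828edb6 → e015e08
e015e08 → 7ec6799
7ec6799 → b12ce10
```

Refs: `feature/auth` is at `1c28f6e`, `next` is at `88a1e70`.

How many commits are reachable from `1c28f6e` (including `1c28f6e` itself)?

6

Walking parent pointers from 1c28f6e: reachable set = {08bc553, 1c28f6e, 7ec6799, 828edb6, b12ce10, e015e08}.
That is 6 commits.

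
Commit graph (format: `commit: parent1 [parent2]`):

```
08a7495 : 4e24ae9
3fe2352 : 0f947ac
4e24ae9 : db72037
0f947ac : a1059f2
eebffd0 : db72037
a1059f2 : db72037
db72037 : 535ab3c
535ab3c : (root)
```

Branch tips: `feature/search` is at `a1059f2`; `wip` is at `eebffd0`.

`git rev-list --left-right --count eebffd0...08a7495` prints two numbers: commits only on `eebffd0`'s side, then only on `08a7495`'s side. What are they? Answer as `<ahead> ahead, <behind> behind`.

1 ahead, 2 behind

Reachable from eebffd0: {535ab3c, db72037, eebffd0}.
Reachable from 08a7495: {08a7495, 4e24ae9, 535ab3c, db72037}.
Only in eebffd0's history (ahead): {eebffd0} — 1.
Only in 08a7495's history (behind): {08a7495, 4e24ae9} — 2.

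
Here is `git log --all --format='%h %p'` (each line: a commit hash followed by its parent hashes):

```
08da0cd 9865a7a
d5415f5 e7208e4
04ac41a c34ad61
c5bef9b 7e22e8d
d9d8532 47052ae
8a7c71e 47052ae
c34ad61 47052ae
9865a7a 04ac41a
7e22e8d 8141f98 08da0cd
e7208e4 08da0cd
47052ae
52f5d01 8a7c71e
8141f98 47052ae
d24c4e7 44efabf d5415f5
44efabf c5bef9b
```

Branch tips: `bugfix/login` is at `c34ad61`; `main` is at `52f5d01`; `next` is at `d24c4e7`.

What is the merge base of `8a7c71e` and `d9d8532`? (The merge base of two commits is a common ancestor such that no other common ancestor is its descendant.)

47052ae

Ancestors of 8a7c71e: {47052ae, 8a7c71e}.
Ancestors of d9d8532: {47052ae, d9d8532}.
Common ancestors: {47052ae}.
The only common ancestor is 47052ae, so it is the merge base.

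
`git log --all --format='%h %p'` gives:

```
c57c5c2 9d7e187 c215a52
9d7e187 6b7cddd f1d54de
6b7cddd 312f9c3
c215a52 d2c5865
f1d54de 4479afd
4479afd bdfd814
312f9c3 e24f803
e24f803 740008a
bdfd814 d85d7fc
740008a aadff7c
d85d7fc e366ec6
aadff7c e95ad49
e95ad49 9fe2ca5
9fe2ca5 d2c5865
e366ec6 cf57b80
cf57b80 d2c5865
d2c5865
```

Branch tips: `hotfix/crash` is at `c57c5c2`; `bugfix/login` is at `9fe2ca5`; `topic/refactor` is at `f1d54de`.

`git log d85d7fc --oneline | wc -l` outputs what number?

4

Walking parent pointers from d85d7fc: reachable set = {cf57b80, d2c5865, d85d7fc, e366ec6}.
That is 4 commits.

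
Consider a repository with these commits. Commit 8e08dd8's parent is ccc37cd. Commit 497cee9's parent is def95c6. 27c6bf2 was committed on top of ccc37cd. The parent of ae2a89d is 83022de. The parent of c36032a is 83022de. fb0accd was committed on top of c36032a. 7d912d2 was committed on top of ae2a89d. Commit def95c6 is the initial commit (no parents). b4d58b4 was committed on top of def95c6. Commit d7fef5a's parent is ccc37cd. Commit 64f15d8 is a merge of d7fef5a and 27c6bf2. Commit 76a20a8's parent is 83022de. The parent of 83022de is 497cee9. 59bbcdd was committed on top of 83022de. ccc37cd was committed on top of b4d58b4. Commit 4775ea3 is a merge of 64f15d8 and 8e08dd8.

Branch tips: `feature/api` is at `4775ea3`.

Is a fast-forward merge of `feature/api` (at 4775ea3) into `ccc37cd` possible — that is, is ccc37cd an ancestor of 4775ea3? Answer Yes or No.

A fast-forward from ccc37cd to 4775ea3 is possible iff ccc37cd is an ancestor of 4775ea3.
Ancestors of 4775ea3: {27c6bf2, 4775ea3, 64f15d8, 8e08dd8, b4d58b4, ccc37cd, d7fef5a, def95c6}.
ccc37cd is among them, so fast-forward is possible.

Yes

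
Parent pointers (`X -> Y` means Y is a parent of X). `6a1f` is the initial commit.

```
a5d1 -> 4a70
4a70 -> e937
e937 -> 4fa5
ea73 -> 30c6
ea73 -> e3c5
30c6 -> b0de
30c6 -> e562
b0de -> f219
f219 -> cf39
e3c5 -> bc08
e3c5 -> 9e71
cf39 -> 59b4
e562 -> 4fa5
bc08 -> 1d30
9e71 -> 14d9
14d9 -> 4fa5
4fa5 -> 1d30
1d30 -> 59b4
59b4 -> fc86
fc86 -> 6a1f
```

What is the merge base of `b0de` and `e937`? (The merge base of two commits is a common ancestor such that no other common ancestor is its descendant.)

Ancestors of b0de: {59b4, 6a1f, b0de, cf39, f219, fc86}.
Ancestors of e937: {1d30, 4fa5, 59b4, 6a1f, e937, fc86}.
Common ancestors: {59b4, 6a1f, fc86}.
Among these, 59b4 is not an ancestor of any other common ancestor — it is the merge base.

59b4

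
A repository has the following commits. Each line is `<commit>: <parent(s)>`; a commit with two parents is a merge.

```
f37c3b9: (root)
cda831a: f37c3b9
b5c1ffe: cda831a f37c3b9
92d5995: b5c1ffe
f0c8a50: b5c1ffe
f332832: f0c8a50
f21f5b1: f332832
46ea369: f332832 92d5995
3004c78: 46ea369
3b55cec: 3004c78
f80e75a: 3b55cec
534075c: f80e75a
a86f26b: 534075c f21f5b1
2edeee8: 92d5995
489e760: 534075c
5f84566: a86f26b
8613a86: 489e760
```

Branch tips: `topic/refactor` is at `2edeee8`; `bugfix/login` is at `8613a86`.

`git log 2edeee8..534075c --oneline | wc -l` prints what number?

Reachable from 534075c: {3004c78, 3b55cec, 46ea369, 534075c, 92d5995, b5c1ffe, cda831a, f0c8a50, f332832, f37c3b9, f80e75a}.
Reachable from 2edeee8: {2edeee8, 92d5995, b5c1ffe, cda831a, f37c3b9}.
In 534075c's history but not 2edeee8's: {3004c78, 3b55cec, 46ea369, 534075c, f0c8a50, f332832, f80e75a} — 7 commits.

7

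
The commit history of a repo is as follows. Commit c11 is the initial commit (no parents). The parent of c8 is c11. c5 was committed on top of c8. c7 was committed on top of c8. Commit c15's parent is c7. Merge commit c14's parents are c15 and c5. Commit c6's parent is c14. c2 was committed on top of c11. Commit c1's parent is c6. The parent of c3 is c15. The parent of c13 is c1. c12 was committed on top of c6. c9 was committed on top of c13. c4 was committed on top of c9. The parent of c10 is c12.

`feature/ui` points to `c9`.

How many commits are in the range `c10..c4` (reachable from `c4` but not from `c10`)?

4

Reachable from c4: {c1, c11, c13, c14, c15, c4, c5, c6, c7, c8, c9}.
Reachable from c10: {c10, c11, c12, c14, c15, c5, c6, c7, c8}.
In c4's history but not c10's: {c1, c13, c4, c9} — 4 commits.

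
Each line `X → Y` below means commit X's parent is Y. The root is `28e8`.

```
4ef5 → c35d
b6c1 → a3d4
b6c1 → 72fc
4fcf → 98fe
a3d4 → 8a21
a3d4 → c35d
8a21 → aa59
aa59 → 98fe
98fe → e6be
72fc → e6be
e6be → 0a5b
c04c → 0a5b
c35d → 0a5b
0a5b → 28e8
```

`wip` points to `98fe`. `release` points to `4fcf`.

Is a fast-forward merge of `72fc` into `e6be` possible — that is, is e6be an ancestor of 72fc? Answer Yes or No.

A fast-forward from e6be to 72fc is possible iff e6be is an ancestor of 72fc.
Ancestors of 72fc: {0a5b, 28e8, 72fc, e6be}.
e6be is among them, so fast-forward is possible.

Yes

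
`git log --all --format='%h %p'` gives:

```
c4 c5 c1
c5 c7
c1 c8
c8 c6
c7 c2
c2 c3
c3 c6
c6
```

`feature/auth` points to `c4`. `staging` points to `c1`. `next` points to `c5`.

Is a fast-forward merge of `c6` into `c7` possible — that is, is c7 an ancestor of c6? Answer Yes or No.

A fast-forward from c7 to c6 is possible iff c7 is an ancestor of c6.
Ancestors of c6: {c6}.
c7 is not among them, so fast-forward is not possible.

No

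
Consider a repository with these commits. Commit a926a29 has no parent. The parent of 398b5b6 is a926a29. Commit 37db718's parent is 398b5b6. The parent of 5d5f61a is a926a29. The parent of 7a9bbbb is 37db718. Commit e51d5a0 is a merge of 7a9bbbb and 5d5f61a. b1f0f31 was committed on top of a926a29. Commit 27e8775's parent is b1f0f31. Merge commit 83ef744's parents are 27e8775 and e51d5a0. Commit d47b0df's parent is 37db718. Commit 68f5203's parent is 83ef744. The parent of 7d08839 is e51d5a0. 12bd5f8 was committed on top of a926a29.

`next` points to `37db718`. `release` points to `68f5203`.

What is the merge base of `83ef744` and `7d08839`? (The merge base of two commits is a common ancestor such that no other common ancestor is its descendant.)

Ancestors of 83ef744: {27e8775, 37db718, 398b5b6, 5d5f61a, 7a9bbbb, 83ef744, a926a29, b1f0f31, e51d5a0}.
Ancestors of 7d08839: {37db718, 398b5b6, 5d5f61a, 7a9bbbb, 7d08839, a926a29, e51d5a0}.
Common ancestors: {37db718, 398b5b6, 5d5f61a, 7a9bbbb, a926a29, e51d5a0}.
Among these, e51d5a0 is not an ancestor of any other common ancestor — it is the merge base.

e51d5a0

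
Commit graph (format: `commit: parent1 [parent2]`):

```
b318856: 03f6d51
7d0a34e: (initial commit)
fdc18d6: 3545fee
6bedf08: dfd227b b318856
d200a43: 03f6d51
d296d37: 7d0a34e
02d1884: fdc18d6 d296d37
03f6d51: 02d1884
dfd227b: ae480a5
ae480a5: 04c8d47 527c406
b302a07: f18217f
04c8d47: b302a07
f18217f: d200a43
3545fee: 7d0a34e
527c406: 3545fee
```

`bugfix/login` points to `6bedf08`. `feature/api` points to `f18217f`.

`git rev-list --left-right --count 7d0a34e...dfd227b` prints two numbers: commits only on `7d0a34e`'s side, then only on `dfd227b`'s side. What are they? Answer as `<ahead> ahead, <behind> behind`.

Reachable from 7d0a34e: {7d0a34e}.
Reachable from dfd227b: {02d1884, 03f6d51, 04c8d47, 3545fee, 527c406, 7d0a34e, ae480a5, b302a07, d200a43, d296d37, dfd227b, f18217f, fdc18d6}.
Only in 7d0a34e's history (ahead): {} — 0.
Only in dfd227b's history (behind): {02d1884, 03f6d51, 04c8d47, 3545fee, 527c406, ae480a5, b302a07, d200a43, d296d37, dfd227b, f18217f, fdc18d6} — 12.

0 ahead, 12 behind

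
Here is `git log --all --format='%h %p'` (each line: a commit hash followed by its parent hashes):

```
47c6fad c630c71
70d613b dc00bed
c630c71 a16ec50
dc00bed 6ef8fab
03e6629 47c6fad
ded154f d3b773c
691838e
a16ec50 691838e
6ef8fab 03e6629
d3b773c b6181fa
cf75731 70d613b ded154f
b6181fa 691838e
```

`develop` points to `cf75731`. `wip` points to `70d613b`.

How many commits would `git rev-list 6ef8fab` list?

Walking parent pointers from 6ef8fab: reachable set = {03e6629, 47c6fad, 691838e, 6ef8fab, a16ec50, c630c71}.
That is 6 commits.

6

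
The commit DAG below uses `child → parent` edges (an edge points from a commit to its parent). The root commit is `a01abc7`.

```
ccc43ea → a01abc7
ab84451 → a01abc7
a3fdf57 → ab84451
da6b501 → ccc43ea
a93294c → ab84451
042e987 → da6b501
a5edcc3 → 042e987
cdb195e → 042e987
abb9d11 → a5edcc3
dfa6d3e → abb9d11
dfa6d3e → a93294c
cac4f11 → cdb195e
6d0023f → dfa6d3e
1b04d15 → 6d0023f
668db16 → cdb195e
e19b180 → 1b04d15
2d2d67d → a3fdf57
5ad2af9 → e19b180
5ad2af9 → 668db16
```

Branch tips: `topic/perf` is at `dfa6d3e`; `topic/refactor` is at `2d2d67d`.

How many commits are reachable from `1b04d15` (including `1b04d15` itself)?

11

Walking parent pointers from 1b04d15: reachable set = {042e987, 1b04d15, 6d0023f, a01abc7, a5edcc3, a93294c, ab84451, abb9d11, ccc43ea, da6b501, dfa6d3e}.
That is 11 commits.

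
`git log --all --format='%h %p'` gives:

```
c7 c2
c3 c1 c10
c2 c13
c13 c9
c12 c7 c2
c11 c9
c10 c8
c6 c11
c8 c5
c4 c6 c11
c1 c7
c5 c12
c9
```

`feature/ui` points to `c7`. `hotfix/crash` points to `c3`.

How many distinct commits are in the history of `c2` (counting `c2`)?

3

Walking parent pointers from c2: reachable set = {c13, c2, c9}.
That is 3 commits.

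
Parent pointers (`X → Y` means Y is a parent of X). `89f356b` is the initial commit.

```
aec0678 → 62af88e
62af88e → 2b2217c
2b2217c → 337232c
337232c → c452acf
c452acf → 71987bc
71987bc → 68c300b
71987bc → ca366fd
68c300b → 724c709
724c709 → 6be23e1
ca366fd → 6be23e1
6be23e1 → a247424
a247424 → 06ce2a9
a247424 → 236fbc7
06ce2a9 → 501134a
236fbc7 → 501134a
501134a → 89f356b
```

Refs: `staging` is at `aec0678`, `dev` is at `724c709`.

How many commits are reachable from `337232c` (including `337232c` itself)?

Walking parent pointers from 337232c: reachable set = {06ce2a9, 236fbc7, 337232c, 501134a, 68c300b, 6be23e1, 71987bc, 724c709, 89f356b, a247424, c452acf, ca366fd}.
That is 12 commits.

12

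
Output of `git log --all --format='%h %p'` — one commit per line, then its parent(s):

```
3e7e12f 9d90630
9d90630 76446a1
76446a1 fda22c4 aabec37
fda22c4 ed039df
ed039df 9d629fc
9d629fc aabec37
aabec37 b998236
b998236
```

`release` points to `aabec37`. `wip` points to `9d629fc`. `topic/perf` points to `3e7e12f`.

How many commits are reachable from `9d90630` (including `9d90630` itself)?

Walking parent pointers from 9d90630: reachable set = {76446a1, 9d629fc, 9d90630, aabec37, b998236, ed039df, fda22c4}.
That is 7 commits.

7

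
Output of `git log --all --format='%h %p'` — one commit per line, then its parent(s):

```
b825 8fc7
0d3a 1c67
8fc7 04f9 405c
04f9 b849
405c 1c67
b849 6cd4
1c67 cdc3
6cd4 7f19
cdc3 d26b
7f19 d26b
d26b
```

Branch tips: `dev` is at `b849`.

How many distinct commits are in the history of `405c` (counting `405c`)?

Walking parent pointers from 405c: reachable set = {1c67, 405c, cdc3, d26b}.
That is 4 commits.

4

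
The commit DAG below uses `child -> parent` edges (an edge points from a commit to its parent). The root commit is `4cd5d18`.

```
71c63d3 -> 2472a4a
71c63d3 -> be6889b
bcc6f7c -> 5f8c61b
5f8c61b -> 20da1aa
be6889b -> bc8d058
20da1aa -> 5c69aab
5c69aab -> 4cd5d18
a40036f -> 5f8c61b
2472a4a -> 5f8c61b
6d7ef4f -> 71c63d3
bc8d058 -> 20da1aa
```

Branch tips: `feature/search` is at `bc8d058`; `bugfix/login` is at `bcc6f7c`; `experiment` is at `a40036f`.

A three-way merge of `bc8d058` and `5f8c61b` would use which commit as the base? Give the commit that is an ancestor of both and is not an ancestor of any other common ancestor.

Ancestors of bc8d058: {20da1aa, 4cd5d18, 5c69aab, bc8d058}.
Ancestors of 5f8c61b: {20da1aa, 4cd5d18, 5c69aab, 5f8c61b}.
Common ancestors: {20da1aa, 4cd5d18, 5c69aab}.
Among these, 20da1aa is not an ancestor of any other common ancestor — it is the merge base.

20da1aa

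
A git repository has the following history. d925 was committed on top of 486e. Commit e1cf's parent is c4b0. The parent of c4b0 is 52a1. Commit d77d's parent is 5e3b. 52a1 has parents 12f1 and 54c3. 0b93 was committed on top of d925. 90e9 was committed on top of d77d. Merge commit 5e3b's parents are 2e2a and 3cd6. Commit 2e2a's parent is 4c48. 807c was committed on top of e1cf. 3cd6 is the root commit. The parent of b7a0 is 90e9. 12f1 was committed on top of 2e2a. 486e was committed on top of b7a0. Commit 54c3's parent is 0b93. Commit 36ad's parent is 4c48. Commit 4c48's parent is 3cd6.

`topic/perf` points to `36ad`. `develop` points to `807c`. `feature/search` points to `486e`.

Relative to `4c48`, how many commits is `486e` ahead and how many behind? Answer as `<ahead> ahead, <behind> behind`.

6 ahead, 0 behind

Reachable from 486e: {2e2a, 3cd6, 486e, 4c48, 5e3b, 90e9, b7a0, d77d}.
Reachable from 4c48: {3cd6, 4c48}.
Only in 486e's history (ahead): {2e2a, 486e, 5e3b, 90e9, b7a0, d77d} — 6.
Only in 4c48's history (behind): {} — 0.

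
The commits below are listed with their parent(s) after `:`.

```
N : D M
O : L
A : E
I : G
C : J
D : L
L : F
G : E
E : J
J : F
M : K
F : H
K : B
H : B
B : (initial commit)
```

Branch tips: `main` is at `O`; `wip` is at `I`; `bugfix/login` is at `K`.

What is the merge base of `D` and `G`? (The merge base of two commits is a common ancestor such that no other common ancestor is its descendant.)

Ancestors of D: {B, D, F, H, L}.
Ancestors of G: {B, E, F, G, H, J}.
Common ancestors: {B, F, H}.
Among these, F is not an ancestor of any other common ancestor — it is the merge base.

F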